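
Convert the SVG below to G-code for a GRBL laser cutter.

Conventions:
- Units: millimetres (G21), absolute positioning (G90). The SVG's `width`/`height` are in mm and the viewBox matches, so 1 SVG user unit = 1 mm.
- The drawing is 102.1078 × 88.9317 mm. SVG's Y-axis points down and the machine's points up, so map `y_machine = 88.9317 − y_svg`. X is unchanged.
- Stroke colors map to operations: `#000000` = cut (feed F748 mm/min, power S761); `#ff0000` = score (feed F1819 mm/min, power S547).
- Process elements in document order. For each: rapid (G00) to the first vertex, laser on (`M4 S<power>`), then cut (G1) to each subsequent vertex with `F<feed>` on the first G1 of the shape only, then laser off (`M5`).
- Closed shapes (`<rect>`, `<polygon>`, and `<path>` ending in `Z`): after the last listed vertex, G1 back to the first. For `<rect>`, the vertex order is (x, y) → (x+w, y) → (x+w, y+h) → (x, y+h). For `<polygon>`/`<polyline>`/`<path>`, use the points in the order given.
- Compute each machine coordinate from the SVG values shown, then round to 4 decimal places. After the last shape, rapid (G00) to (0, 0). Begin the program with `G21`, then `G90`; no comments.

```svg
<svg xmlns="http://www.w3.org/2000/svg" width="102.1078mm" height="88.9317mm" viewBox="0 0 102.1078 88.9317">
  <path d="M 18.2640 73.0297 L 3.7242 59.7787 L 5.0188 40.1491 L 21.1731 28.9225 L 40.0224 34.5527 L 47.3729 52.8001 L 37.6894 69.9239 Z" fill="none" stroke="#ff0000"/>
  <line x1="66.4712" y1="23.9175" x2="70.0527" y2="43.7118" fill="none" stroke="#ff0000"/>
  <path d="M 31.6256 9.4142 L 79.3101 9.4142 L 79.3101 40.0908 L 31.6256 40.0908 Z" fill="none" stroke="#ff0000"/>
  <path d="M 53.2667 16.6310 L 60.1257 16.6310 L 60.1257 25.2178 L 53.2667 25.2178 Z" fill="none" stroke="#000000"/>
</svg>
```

G21
G90
G00 X18.2640 Y15.9020
M4 S547
G1 X3.7242 Y29.1530 F1819
G1 X5.0188 Y48.7826
G1 X21.1731 Y60.0092
G1 X40.0224 Y54.3790
G1 X47.3729 Y36.1316
G1 X37.6894 Y19.0078
G1 X18.2640 Y15.9020
M5
G00 X66.4712 Y65.0142
M4 S547
G1 X70.0527 Y45.2199 F1819
M5
G00 X31.6256 Y79.5175
M4 S547
G1 X79.3101 Y79.5175 F1819
G1 X79.3101 Y48.8409
G1 X31.6256 Y48.8409
G1 X31.6256 Y79.5175
M5
G00 X53.2667 Y72.3007
M4 S761
G1 X60.1257 Y72.3007 F748
G1 X60.1257 Y63.7139
G1 X53.2667 Y63.7139
G1 X53.2667 Y72.3007
M5
G00 X0.0000 Y0.0000

viewBox `0 0 102.1078 88.9317` with mm width/height → 1 unit = 1 mm. Flip: y_m = 88.9317 − y_svg.

**Shape 1** — `<path>` regular polygon, stroke `#ff0000` → score (S547, F1819). Machine vertices: (18.2640,15.9020) → (3.7242,29.1530) → (5.0188,48.7826) → (21.1731,60.0092) → (40.0224,54.3790) → (47.3729,36.1316) → (37.6894,19.0078) → (18.2640,15.9020). Closed: final G1 returns to the first vertex.

**Shape 2** — `<line>` line segment, stroke `#ff0000` → score (S547, F1819). Machine vertices: (66.4712,65.0142) → (70.0527,45.2199). Open path.

**Shape 3** — `<path>` rectangle, stroke `#ff0000` → score (S547, F1819). Machine vertices: (31.6256,79.5175) → (79.3101,79.5175) → (79.3101,48.8409) → (31.6256,48.8409) → (31.6256,79.5175). Closed: final G1 returns to the first vertex.

**Shape 4** — `<path>` rectangle, stroke `#000000` → cut (S761, F748). Machine vertices: (53.2667,72.3007) → (60.1257,72.3007) → (60.1257,63.7139) → (53.2667,63.7139) → (53.2667,72.3007). Closed: final G1 returns to the first vertex.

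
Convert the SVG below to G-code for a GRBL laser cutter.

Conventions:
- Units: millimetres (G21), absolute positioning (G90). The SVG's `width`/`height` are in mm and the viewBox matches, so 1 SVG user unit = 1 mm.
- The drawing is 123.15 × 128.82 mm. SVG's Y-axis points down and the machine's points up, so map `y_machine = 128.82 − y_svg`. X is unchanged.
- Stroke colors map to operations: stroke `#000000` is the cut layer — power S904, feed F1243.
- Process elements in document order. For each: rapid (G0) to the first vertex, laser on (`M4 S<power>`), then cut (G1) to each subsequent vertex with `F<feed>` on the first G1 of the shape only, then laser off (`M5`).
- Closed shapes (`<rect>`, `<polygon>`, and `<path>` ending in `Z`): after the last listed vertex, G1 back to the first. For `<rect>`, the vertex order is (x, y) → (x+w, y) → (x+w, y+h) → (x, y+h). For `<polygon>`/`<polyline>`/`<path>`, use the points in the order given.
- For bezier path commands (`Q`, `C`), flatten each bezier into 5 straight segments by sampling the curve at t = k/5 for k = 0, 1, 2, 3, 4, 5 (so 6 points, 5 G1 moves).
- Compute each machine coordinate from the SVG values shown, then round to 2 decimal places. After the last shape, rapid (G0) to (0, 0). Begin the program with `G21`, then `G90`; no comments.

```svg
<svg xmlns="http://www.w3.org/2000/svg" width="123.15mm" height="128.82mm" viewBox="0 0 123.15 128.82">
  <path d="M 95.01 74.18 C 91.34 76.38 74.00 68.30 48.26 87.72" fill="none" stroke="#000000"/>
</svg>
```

Since the viewBox matches the mm dimensions, user units are millimetres directly. The only transform is the Y-flip y_m = 128.82 − y_svg.

Shape 1 is a cubic bezier drawn with `<path>`. Its stroke #000000 means cut at S904, F1243. After flipping Y the toolpath is (95.01,54.64) → (91.21,54.25) → (84.38,54.52) → (74.78,53.62) → (62.65,49.75) → (48.26,41.10).

G21
G90
G0 X95.01 Y54.64
M4 S904
G1 X91.21 Y54.25 F1243
G1 X84.38 Y54.52
G1 X74.78 Y53.62
G1 X62.65 Y49.75
G1 X48.26 Y41.10
M5
G0 X0.00 Y0.00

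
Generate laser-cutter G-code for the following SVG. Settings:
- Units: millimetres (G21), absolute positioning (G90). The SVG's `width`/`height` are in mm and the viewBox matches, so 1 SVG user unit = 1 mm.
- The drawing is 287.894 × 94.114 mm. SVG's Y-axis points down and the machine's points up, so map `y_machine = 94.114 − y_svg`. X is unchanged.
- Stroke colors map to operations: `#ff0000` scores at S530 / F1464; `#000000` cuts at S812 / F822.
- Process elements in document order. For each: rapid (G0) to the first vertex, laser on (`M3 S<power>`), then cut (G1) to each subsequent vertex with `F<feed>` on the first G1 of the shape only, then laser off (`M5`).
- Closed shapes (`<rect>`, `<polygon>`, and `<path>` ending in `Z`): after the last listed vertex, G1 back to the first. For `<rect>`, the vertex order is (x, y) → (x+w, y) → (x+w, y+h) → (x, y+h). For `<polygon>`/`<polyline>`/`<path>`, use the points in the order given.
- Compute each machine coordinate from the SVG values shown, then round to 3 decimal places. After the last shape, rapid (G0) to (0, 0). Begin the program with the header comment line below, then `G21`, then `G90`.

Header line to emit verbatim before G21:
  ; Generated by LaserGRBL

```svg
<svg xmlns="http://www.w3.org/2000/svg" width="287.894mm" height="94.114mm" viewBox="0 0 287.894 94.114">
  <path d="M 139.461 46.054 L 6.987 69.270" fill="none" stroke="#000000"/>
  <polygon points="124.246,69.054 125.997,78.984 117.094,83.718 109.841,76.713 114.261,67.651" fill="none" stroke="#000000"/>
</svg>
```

; Generated by LaserGRBL
G21
G90
G0 X139.461 Y48.060
M3 S812
G1 X6.987 Y24.844 F822
M5
G0 X124.246 Y25.060
M3 S812
G1 X125.997 Y15.130 F822
G1 X117.094 Y10.396
G1 X109.841 Y17.401
G1 X114.261 Y26.463
G1 X124.246 Y25.060
M5
G0 X0.000 Y0.000

Since the viewBox matches the mm dimensions, user units are millimetres directly. The only transform is the Y-flip y_m = 94.114 − y_svg.

Shape 1 is a line segment drawn with `<path>`. Its stroke #000000 means cut at S812, F822. After flipping Y the toolpath is (139.461,48.060) → (6.987,24.844).

Shape 2 is a regular polygon drawn with `<polygon>`. Its stroke #000000 means cut at S812, F822. After flipping Y the toolpath is (124.246,25.060) → (125.997,15.130) → (117.094,10.396) → (109.841,17.401) → (114.261,26.463) → (124.246,25.060), returning to the start.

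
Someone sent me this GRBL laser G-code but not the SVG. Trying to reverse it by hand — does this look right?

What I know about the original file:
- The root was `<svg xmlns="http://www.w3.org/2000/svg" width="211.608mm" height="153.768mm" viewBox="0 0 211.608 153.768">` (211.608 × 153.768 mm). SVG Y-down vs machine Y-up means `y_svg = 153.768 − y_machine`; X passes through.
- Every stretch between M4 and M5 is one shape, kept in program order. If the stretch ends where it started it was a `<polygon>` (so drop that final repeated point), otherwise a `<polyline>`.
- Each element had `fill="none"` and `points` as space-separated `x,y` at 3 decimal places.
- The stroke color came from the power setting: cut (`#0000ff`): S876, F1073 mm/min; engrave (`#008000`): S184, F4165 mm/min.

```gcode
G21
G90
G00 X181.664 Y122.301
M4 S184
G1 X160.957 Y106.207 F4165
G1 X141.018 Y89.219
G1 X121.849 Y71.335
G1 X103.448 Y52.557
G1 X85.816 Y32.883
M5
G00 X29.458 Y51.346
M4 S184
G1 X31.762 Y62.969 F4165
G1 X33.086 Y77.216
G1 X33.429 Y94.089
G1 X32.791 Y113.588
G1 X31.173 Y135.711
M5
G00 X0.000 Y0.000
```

<svg xmlns="http://www.w3.org/2000/svg" width="211.608mm" height="153.768mm" viewBox="0 0 211.608 153.768">
  <polyline points="181.664,31.467 160.957,47.561 141.018,64.549 121.849,82.433 103.448,101.211 85.816,120.885" fill="none" stroke="#008000"/>
  <polyline points="29.458,102.422 31.762,90.799 33.086,76.552 33.429,59.679 32.791,40.180 31.173,18.057" fill="none" stroke="#008000"/>
</svg>

Machine Y-up, SVG Y-down with viewBox height 153.768, so y_svg = 153.768 − y_machine; X carries over. Every run uses S184, so all elements get stroke `#008000` (engrave).

Run 1: The run is open, so emit a `<polyline>` with points (Y-flipped): 181.664,31.467 160.957,47.561 141.018,64.549 121.849,82.433 103.448,101.211 85.816,120.885.

Run 2: The run is open, so emit a `<polyline>` with points (Y-flipped): 29.458,102.422 31.762,90.799 33.086,76.552 33.429,59.679 32.791,40.180 31.173,18.057.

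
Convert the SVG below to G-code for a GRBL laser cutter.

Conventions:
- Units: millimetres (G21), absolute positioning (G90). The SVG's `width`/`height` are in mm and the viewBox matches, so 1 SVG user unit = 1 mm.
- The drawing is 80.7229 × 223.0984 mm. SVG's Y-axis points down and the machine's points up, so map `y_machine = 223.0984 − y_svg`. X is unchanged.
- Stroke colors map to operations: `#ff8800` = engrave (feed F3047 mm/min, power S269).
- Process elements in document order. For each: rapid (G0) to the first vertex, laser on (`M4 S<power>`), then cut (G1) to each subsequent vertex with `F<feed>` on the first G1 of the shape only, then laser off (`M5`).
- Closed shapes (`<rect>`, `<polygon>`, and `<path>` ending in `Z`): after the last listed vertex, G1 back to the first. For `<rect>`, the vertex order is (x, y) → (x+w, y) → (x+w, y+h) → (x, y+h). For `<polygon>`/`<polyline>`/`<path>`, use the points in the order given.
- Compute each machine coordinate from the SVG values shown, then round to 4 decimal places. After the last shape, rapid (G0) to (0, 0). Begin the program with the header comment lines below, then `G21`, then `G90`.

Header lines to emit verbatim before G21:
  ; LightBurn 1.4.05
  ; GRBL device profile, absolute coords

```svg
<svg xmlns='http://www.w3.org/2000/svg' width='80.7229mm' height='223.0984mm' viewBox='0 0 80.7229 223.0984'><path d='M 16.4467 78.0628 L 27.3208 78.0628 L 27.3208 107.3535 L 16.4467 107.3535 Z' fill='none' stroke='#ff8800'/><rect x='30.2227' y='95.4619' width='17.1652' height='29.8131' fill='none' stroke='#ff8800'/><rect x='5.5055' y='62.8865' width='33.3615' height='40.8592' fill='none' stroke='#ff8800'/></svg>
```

Since the viewBox matches the mm dimensions, user units are millimetres directly. The only transform is the Y-flip y_m = 223.0984 − y_svg.

Shape 1 is a rectangle drawn with `<path>`. Its stroke #ff8800 means engrave at S269, F3047. After flipping Y the toolpath is (16.4467,145.0356) → (27.3208,145.0356) → (27.3208,115.7449) → (16.4467,115.7449) → (16.4467,145.0356), returning to the start.

Shape 2 is a rectangle drawn with `<rect>`. Its stroke #ff8800 means engrave at S269, F3047. After flipping Y the toolpath is (30.2227,127.6365) → (47.3879,127.6365) → (47.3879,97.8234) → (30.2227,97.8234) → (30.2227,127.6365), returning to the start.

Shape 3 is a rectangle drawn with `<rect>`. Its stroke #ff8800 means engrave at S269, F3047. After flipping Y the toolpath is (5.5055,160.2119) → (38.8670,160.2119) → (38.8670,119.3527) → (5.5055,119.3527) → (5.5055,160.2119), returning to the start.

; LightBurn 1.4.05
; GRBL device profile, absolute coords
G21
G90
G0 X16.4467 Y145.0356
M4 S269
G1 X27.3208 Y145.0356 F3047
G1 X27.3208 Y115.7449
G1 X16.4467 Y115.7449
G1 X16.4467 Y145.0356
M5
G0 X30.2227 Y127.6365
M4 S269
G1 X47.3879 Y127.6365 F3047
G1 X47.3879 Y97.8234
G1 X30.2227 Y97.8234
G1 X30.2227 Y127.6365
M5
G0 X5.5055 Y160.2119
M4 S269
G1 X38.8670 Y160.2119 F3047
G1 X38.8670 Y119.3527
G1 X5.5055 Y119.3527
G1 X5.5055 Y160.2119
M5
G0 X0.0000 Y0.0000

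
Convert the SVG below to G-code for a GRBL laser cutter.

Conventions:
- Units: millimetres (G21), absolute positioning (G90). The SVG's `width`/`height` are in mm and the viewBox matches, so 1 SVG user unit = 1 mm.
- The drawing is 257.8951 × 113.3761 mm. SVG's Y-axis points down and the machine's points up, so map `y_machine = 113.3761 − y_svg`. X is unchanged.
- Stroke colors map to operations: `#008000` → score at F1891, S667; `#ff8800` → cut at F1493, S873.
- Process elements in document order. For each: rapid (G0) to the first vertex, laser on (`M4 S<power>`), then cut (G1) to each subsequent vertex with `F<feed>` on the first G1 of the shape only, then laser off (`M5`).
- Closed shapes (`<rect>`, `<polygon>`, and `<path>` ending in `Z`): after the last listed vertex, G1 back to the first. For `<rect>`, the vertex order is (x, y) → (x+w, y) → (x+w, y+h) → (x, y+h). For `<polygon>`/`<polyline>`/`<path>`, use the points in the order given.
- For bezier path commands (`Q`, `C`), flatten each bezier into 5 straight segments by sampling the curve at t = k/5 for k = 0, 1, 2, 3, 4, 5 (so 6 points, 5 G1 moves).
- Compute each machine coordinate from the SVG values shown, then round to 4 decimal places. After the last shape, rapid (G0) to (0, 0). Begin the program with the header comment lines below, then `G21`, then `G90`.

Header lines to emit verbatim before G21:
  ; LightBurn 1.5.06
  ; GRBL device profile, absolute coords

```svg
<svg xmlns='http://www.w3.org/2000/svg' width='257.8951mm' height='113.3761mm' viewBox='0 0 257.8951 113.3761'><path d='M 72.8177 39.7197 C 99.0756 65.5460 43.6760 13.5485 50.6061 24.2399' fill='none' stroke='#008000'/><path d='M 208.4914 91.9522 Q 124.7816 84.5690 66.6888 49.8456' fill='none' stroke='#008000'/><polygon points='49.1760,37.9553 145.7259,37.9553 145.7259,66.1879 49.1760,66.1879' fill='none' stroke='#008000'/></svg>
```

; LightBurn 1.5.06
; GRBL device profile, absolute coords
G21
G90
G0 X72.8177 Y73.6564
M4 S667
G1 X79.9254 Y66.3754 F1891
G1 X74.3468 Y71.0275
G1 X62.9931 Y80.8680
G1 X52.7757 Y89.1525
G1 X50.6061 Y89.1362
M5
G0 X208.4914 Y21.4239
M4 S667
G1 X176.0322 Y25.4708 F1891
G1 X145.6223 Y31.7049
G1 X117.2618 Y40.1262
G1 X90.9506 Y50.7347
G1 X66.6888 Y63.5305
M5
G0 X49.1760 Y75.4208
M4 S667
G1 X145.7259 Y75.4208 F1891
G1 X145.7259 Y47.1882
G1 X49.1760 Y47.1882
G1 X49.1760 Y75.4208
M5
G0 X0.0000 Y0.0000

Since the viewBox matches the mm dimensions, user units are millimetres directly. The only transform is the Y-flip y_m = 113.3761 − y_svg.

Shape 1 is a cubic bezier drawn with `<path>`. Its stroke #008000 means score at S667, F1891. After flipping Y the toolpath is (72.8177,73.6564) → (79.9254,66.3754) → (74.3468,71.0275) → (62.9931,80.8680) → (52.7757,89.1525) → (50.6061,89.1362).

Shape 2 is a quadratic bezier drawn with `<path>`. Its stroke #008000 means score at S667, F1891. After flipping Y the toolpath is (208.4914,21.4239) → (176.0322,25.4708) → (145.6223,31.7049) → (117.2618,40.1262) → (90.9506,50.7347) → (66.6888,63.5305).

Shape 3 is a rectangle drawn with `<polygon>`. Its stroke #008000 means score at S667, F1891. After flipping Y the toolpath is (49.1760,75.4208) → (145.7259,75.4208) → (145.7259,47.1882) → (49.1760,47.1882) → (49.1760,75.4208), returning to the start.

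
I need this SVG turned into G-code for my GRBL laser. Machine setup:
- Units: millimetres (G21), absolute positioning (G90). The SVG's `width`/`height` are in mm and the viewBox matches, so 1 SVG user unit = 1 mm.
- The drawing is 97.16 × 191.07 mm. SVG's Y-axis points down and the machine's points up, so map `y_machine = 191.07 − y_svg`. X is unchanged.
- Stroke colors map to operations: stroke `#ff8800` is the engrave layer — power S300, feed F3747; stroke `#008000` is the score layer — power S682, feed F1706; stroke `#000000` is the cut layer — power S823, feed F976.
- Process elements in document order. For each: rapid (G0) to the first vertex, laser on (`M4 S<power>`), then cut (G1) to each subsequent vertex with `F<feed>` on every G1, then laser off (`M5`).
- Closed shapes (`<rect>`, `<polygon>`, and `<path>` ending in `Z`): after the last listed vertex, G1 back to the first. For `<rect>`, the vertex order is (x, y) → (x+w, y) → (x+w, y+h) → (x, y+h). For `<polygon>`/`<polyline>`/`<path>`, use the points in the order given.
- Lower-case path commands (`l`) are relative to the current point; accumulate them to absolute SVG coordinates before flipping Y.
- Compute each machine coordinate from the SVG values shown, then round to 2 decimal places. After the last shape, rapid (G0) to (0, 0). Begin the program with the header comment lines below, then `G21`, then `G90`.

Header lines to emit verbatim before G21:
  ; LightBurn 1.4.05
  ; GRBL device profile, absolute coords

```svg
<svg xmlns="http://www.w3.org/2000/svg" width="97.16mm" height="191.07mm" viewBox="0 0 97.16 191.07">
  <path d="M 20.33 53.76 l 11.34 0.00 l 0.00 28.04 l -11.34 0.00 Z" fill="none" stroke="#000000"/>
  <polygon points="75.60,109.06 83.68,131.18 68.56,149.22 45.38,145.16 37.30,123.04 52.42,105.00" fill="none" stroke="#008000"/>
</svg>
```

; LightBurn 1.4.05
; GRBL device profile, absolute coords
G21
G90
G0 X20.33 Y137.31
M4 S823
G1 X31.67 Y137.31 F976
G1 X31.67 Y109.27 F976
G1 X20.33 Y109.27 F976
G1 X20.33 Y137.31 F976
M5
G0 X75.60 Y82.01
M4 S682
G1 X83.68 Y59.89 F1706
G1 X68.56 Y41.85 F1706
G1 X45.38 Y45.91 F1706
G1 X37.30 Y68.03 F1706
G1 X52.42 Y86.07 F1706
G1 X75.60 Y82.01 F1706
M5
G0 X0.00 Y0.00

viewBox `0 0 97.16 191.07` with mm width/height → 1 unit = 1 mm. Flip: y_m = 191.07 − y_svg.

**Shape 1** — `<path>` rectangle, stroke `#000000` → cut (S823, F976). Machine vertices: (20.33,137.31) → (31.67,137.31) → (31.67,109.27) → (20.33,109.27) → (20.33,137.31). Closed: final G1 returns to the first vertex.

**Shape 2** — `<polygon>` regular polygon, stroke `#008000` → score (S682, F1706). Machine vertices: (75.60,82.01) → (83.68,59.89) → (68.56,41.85) → (45.38,45.91) → (37.30,68.03) → (52.42,86.07) → (75.60,82.01). Closed: final G1 returns to the first vertex.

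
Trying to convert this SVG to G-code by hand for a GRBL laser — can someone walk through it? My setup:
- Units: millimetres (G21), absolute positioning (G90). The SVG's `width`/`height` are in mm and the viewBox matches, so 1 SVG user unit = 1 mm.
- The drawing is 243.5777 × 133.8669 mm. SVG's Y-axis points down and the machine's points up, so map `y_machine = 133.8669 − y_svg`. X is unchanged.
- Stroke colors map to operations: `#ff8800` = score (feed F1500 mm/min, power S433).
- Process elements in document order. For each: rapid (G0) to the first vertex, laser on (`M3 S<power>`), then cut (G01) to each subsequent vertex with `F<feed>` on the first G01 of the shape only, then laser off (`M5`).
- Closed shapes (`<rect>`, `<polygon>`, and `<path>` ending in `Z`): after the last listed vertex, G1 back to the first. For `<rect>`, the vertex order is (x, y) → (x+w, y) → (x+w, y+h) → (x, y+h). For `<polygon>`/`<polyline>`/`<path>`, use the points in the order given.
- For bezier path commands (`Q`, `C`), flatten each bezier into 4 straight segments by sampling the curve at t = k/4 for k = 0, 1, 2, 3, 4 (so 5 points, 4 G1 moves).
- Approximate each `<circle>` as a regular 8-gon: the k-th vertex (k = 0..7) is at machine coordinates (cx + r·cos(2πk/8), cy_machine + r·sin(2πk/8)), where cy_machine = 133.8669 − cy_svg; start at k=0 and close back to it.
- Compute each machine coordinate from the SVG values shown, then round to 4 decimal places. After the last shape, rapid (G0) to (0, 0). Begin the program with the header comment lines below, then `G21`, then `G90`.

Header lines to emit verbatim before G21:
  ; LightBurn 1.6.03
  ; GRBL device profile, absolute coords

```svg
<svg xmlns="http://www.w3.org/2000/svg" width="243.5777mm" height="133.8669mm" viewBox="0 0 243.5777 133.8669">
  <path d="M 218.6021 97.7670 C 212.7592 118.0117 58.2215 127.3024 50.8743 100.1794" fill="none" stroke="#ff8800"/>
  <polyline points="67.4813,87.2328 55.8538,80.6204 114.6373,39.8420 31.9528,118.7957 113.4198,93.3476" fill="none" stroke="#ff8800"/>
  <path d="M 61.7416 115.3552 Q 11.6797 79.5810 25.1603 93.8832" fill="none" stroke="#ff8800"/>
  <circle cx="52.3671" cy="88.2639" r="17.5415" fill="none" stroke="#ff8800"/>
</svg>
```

; LightBurn 1.6.03
; GRBL device profile, absolute coords
G21
G90
G0 X218.6021 Y36.0999
M3 S433
G01 X190.9629 Y23.3681 F1500
G01 X135.3023 Y17.1308
G01 X79.3597 Y19.7750
G01 X50.8743 Y33.6875
M5
G0 X67.4813 Y46.6341
M3 S433
G01 X55.8538 Y53.2465 F1500
G01 X114.6373 Y94.0249
G01 X31.9528 Y15.0712
G01 X113.4198 Y40.5193
M5
G0 X61.7416 Y18.5117
M3 S433
G01 X40.6821 Y33.2690 F1500
G01 X27.5653 Y41.7668
G01 X22.3914 Y44.0050
G01 X25.1603 Y39.9837
M5
G0 X69.9086 Y45.6030
M3 S433
G01 X64.7708 Y58.0067 F1500
G01 X52.3671 Y63.1445
G01 X39.9634 Y58.0067
G01 X34.8256 Y45.6030
G01 X39.9634 Y33.1993
G01 X52.3671 Y28.0615
G01 X64.7708 Y33.1993
G01 X69.9086 Y45.6030
M5
G0 X0.0000 Y0.0000

Since the viewBox matches the mm dimensions, user units are millimetres directly. The only transform is the Y-flip y_m = 133.8669 − y_svg.

Shape 1 is a cubic bezier drawn with `<path>`. Its stroke #ff8800 means score at S433, F1500. After flipping Y the toolpath is (218.6021,36.0999) → (190.9629,23.3681) → (135.3023,17.1308) → (79.3597,19.7750) → (50.8743,33.6875).

Shape 2 is a open polyline drawn with `<polyline>`. Its stroke #ff8800 means score at S433, F1500. After flipping Y the toolpath is (67.4813,46.6341) → (55.8538,53.2465) → (114.6373,94.0249) → (31.9528,15.0712) → (113.4198,40.5193).

Shape 3 is a quadratic bezier drawn with `<path>`. Its stroke #ff8800 means score at S433, F1500. After flipping Y the toolpath is (61.7416,18.5117) → (40.6821,33.2690) → (27.5653,41.7668) → (22.3914,44.0050) → (25.1603,39.9837).

Shape 4 is a circle drawn with `<circle>`. Its stroke #ff8800 means score at S433, F1500. After flipping Y the toolpath is (69.9086,45.6030) → (64.7708,58.0067) → (52.3671,63.1445) → (39.9634,58.0067) → (34.8256,45.6030) → (39.9634,33.1993) → (52.3671,28.0615) → (64.7708,33.1993) → (69.9086,45.6030), returning to the start.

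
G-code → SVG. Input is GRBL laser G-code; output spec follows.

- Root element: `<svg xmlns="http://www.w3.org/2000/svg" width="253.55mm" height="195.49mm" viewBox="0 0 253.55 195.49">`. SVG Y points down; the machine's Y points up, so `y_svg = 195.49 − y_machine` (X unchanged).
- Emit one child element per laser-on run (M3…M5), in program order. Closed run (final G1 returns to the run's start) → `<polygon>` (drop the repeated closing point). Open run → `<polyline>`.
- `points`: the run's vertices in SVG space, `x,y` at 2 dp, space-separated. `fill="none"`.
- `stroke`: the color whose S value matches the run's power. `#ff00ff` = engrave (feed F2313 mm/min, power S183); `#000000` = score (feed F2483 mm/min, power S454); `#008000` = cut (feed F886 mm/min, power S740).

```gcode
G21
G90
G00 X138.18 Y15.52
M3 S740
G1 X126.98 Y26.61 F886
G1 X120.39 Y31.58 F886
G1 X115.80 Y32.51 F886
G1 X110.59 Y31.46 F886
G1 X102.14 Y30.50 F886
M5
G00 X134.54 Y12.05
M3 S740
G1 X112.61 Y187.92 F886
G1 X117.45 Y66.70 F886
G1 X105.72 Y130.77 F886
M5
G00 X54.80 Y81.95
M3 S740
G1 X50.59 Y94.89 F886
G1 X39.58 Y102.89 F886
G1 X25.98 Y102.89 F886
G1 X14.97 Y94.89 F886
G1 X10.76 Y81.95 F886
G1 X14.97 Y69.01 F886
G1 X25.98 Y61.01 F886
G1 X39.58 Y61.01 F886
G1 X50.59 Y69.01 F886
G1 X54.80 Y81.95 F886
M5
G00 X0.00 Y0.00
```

<svg xmlns="http://www.w3.org/2000/svg" width="253.55mm" height="195.49mm" viewBox="0 0 253.55 195.49">
  <polyline points="138.18,179.97 126.98,168.88 120.39,163.91 115.80,162.98 110.59,164.03 102.14,164.99" fill="none" stroke="#008000"/>
  <polyline points="134.54,183.44 112.61,7.57 117.45,128.79 105.72,64.72" fill="none" stroke="#008000"/>
  <polygon points="54.80,113.54 50.59,100.60 39.58,92.60 25.98,92.60 14.97,100.60 10.76,113.54 14.97,126.48 25.98,134.48 39.58,134.48 50.59,126.48" fill="none" stroke="#008000"/>
</svg>

y_svg = 195.49 − y_m. Every run uses S740, so all elements get stroke `#008000` (cut).

[1] open run; points: 138.18,179.97 126.98,168.88 120.39,163.91 115.80,162.98 110.59,164.03 102.14,164.99

[2] open run; points: 134.54,183.44 112.61,7.57 117.45,128.79 105.72,64.72

[3] closed run; points: 54.80,113.54 50.59,100.60 39.58,92.60 25.98,92.60 14.97,100.60 10.76,113.54 14.97,126.48 25.98,134.48 39.58,134.48 50.59,126.48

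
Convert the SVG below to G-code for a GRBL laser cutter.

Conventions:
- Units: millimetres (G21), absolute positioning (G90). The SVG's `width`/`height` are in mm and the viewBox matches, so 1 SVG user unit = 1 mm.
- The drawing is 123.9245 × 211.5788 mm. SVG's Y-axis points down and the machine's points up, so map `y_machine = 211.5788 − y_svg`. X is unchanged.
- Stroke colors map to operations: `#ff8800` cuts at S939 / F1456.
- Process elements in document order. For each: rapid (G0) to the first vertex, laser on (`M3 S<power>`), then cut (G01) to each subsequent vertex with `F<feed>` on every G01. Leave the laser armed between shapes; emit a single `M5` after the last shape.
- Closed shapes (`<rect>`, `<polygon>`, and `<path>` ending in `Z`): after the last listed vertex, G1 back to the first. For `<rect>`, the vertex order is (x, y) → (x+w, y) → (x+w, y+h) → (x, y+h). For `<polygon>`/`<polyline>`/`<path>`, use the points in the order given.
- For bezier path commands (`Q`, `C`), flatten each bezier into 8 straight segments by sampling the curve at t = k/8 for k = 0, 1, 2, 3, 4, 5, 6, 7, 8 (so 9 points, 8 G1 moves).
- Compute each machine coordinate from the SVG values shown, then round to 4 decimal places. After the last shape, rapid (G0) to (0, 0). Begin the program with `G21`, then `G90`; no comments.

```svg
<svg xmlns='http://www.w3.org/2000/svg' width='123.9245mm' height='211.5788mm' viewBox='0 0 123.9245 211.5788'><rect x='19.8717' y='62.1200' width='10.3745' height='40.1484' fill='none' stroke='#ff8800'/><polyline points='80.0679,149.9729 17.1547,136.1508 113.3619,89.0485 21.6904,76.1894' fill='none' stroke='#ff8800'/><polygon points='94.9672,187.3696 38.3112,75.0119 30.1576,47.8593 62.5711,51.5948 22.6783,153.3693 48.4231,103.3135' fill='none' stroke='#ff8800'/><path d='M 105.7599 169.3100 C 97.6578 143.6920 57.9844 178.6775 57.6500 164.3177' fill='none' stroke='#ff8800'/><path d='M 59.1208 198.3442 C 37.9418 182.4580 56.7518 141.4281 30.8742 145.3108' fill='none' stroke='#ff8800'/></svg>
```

G21
G90
G0 X19.8717 Y149.4588
M3 S939
G01 X30.2462 Y149.4588 F1456
G01 X30.2462 Y109.3104 F1456
G01 X19.8717 Y109.3104 F1456
G01 X19.8717 Y149.4588 F1456
G0 X80.0679 Y61.6059
M3 S939
G01 X17.1547 Y75.4280 F1456
G01 X113.3619 Y122.5303 F1456
G01 X21.6904 Y135.3894 F1456
G0 X94.9672 Y24.2092
M3 S939
G01 X38.3112 Y136.5669 F1456
G01 X30.1576 Y163.7195 F1456
G01 X62.5711 Y159.9840 F1456
G01 X22.6783 Y58.2095 F1456
G01 X48.4231 Y108.2653 F1456
G01 X94.9672 Y24.2092 F1456
G0 X105.7599 Y42.2688
M3 S939
G01 X101.3802 Y49.2495 F1456
G01 X94.8717 Y51.8371 F1456
G01 X87.0653 Y51.3200 F1456
G01 X78.7921 Y48.9868 F1456
G01 X70.8829 Y46.1258 F1456
G01 X64.1689 Y44.0255 F1456
G01 X59.4809 Y43.9745 F1456
G01 X57.6500 Y47.2611 F1456
G0 X59.1208 Y13.2346
M3 S939
G01 X52.8878 Y20.2337 F1456
G01 X49.4114 Y28.7691 F1456
G01 X47.6994 Y38.0197 F1456
G01 X46.7595 Y47.1646 F1456
G01 X45.5993 Y55.3829 F1456
G01 X43.2265 Y61.8535 F1456
G01 X38.6490 Y65.7556 F1456
G01 X30.8742 Y66.2680 F1456
M5
G0 X0.0000 Y0.0000

1 u = 1 mm; y_m = 211.5788 − y.

[1] `<rect>` rectangle, #ff8800→cut S939 F1456: (19.8717,149.4588) → (30.2462,149.4588) → (30.2462,109.3104) → (19.8717,109.3104) → (19.8717,149.4588) (closed)

[2] `<polyline>` open polyline, #ff8800→cut S939 F1456: (80.0679,61.6059) → (17.1547,75.4280) → (113.3619,122.5303) → (21.6904,135.3894)

[3] `<polygon>` closed polygon, #ff8800→cut S939 F1456: (94.9672,24.2092) → (38.3112,136.5669) → (30.1576,163.7195) → (62.5711,159.9840) → (22.6783,58.2095) → (48.4231,108.2653) → (94.9672,24.2092) (closed)

[4] `<path>` cubic bezier, #ff8800→cut S939 F1456: (105.7599,42.2688) → (101.3802,49.2495) → (94.8717,51.8371) → (87.0653,51.3200) → (78.7921,48.9868) → (70.8829,46.1258) → (64.1689,44.0255) → (59.4809,43.9745) → (57.6500,47.2611)

[5] `<path>` cubic bezier, #ff8800→cut S939 F1456: (59.1208,13.2346) → (52.8878,20.2337) → (49.4114,28.7691) → (47.6994,38.0197) → (46.7595,47.1646) → (45.5993,55.3829) → (43.2265,61.8535) → (38.6490,65.7556) → (30.8742,66.2680)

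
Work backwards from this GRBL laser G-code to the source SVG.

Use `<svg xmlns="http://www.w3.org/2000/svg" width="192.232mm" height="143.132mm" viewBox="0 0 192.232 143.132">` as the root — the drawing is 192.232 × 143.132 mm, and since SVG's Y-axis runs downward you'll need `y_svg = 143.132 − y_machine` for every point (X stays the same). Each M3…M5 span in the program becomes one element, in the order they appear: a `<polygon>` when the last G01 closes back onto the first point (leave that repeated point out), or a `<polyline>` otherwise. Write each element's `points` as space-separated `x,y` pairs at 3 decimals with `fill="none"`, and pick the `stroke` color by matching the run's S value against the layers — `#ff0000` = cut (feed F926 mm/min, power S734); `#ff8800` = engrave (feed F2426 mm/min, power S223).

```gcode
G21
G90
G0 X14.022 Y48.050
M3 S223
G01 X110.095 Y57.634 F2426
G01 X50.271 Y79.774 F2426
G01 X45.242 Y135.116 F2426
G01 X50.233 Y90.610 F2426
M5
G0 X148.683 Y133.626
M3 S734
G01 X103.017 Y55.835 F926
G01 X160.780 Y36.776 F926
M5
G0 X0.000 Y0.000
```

<svg xmlns="http://www.w3.org/2000/svg" width="192.232mm" height="143.132mm" viewBox="0 0 192.232 143.132">
  <polyline points="14.022,95.082 110.095,85.498 50.271,63.358 45.242,8.016 50.233,52.522" fill="none" stroke="#ff8800"/>
  <polyline points="148.683,9.506 103.017,87.297 160.780,106.356" fill="none" stroke="#ff0000"/>
</svg>

Each laser-on run becomes one SVG element. Flip Y back into SVG space with y_svg = 143.132 − y_machine.

Run 1: power S223 maps to stroke `#ff8800` (engrave). The run is open, so emit a `<polyline>` with points (Y-flipped): 14.022,95.082 110.095,85.498 50.271,63.358 45.242,8.016 50.233,52.522.

Run 2: S734 ⇒ cut layer `#ff0000`. The run is open, so emit a `<polyline>` with points (Y-flipped): 148.683,9.506 103.017,87.297 160.780,106.356.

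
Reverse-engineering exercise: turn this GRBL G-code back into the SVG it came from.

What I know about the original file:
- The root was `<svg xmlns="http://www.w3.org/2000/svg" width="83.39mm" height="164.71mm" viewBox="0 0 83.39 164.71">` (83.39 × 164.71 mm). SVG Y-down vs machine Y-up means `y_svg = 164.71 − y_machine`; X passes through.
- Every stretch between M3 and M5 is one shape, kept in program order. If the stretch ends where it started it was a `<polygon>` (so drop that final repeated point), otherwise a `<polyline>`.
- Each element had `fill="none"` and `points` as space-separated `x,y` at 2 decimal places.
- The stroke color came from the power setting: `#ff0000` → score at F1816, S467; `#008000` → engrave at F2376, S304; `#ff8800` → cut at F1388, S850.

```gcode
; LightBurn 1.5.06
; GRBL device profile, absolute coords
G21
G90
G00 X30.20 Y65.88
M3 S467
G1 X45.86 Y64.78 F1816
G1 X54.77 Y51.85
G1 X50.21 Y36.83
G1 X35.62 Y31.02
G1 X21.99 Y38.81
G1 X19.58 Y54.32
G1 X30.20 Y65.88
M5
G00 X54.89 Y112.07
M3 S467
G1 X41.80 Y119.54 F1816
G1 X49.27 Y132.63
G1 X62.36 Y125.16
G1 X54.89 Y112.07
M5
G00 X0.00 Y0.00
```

y_svg = 164.71 − y_m. Every run uses S467, so all elements get stroke `#ff0000` (score).

[1] closed run; points: 30.20,98.83 45.86,99.93 54.77,112.86 50.21,127.88 35.62,133.69 21.99,125.90 19.58,110.39

[2] closed run; points: 54.89,52.64 41.80,45.17 49.27,32.08 62.36,39.55

<svg xmlns="http://www.w3.org/2000/svg" width="83.39mm" height="164.71mm" viewBox="0 0 83.39 164.71">
  <polygon points="30.20,98.83 45.86,99.93 54.77,112.86 50.21,127.88 35.62,133.69 21.99,125.90 19.58,110.39" fill="none" stroke="#ff0000"/>
  <polygon points="54.89,52.64 41.80,45.17 49.27,32.08 62.36,39.55" fill="none" stroke="#ff0000"/>
</svg>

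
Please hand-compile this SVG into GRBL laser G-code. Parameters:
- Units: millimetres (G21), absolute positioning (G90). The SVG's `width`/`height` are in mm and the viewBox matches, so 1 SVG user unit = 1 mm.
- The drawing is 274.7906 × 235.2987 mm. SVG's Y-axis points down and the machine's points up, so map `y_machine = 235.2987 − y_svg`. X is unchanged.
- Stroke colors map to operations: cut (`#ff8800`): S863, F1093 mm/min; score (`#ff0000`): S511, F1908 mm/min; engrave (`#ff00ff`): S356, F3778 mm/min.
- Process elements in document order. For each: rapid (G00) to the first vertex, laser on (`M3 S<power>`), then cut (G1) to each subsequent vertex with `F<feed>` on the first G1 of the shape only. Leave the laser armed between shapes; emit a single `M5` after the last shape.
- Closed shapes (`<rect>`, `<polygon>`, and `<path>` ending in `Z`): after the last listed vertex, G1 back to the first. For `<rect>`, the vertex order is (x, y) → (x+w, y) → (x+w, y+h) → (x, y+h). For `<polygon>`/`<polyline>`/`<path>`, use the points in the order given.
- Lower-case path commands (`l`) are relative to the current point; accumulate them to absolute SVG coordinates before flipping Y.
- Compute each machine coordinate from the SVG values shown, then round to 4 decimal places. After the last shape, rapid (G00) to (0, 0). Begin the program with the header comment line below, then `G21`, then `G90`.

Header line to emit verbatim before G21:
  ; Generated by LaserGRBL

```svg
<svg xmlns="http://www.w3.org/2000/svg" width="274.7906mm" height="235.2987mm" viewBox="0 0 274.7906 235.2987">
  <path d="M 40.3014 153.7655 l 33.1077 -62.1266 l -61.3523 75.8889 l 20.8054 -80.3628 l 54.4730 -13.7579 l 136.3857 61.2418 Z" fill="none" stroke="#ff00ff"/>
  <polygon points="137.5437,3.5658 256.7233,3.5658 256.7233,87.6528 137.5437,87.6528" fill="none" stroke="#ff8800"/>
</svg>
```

Since the viewBox matches the mm dimensions, user units are millimetres directly. The only transform is the Y-flip y_m = 235.2987 − y_svg.

Shape 1 is a closed polygon drawn with `<path>`. Its stroke #ff00ff means engrave at S356, F3778. After flipping Y the toolpath is (40.3014,81.5332) → (73.4091,143.6598) → (12.0568,67.7709) → (32.8622,148.1337) → (87.3352,161.8916) → (223.7209,100.6498) → (40.3014,81.5332), returning to the start.

Shape 2 is a rectangle drawn with `<polygon>`. Its stroke #ff8800 means cut at S863, F1093. After flipping Y the toolpath is (137.5437,231.7329) → (256.7233,231.7329) → (256.7233,147.6459) → (137.5437,147.6459) → (137.5437,231.7329), returning to the start.

; Generated by LaserGRBL
G21
G90
G00 X40.3014 Y81.5332
M3 S356
G1 X73.4091 Y143.6598 F3778
G1 X12.0568 Y67.7709
G1 X32.8622 Y148.1337
G1 X87.3352 Y161.8916
G1 X223.7209 Y100.6498
G1 X40.3014 Y81.5332
G00 X137.5437 Y231.7329
M3 S863
G1 X256.7233 Y231.7329 F1093
G1 X256.7233 Y147.6459
G1 X137.5437 Y147.6459
G1 X137.5437 Y231.7329
M5
G00 X0.0000 Y0.0000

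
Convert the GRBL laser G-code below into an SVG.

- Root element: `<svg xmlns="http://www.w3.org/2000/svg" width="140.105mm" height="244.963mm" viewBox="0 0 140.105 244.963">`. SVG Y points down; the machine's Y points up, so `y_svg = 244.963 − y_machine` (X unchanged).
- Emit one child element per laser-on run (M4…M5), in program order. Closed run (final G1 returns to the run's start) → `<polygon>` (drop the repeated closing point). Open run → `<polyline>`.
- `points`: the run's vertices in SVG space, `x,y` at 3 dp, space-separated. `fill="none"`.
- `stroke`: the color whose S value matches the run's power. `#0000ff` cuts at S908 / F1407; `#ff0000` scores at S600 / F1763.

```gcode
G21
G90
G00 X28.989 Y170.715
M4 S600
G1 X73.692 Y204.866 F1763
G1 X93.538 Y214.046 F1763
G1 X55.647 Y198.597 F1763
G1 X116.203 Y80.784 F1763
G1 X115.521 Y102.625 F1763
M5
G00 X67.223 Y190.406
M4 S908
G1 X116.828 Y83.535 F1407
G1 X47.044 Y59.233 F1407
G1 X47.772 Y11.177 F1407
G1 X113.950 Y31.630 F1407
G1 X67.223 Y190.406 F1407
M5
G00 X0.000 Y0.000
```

Machine Y-up, SVG Y-down with viewBox height 244.963, so y_svg = 244.963 − y_machine; X carries over.

Run 1: the run's S600 means `#ff0000` (score). The run is open, so emit a `<polyline>` with points (Y-flipped): 28.989,74.248 73.692,40.097 93.538,30.917 55.647,46.366 116.203,164.179 115.521,142.338.

Run 2: the run's S908 means `#0000ff` (cut). The run returns to its start, so emit a `<polygon>` with points (Y-flipped): 67.223,54.557 116.828,161.428 47.044,185.730 47.772,233.786 113.950,213.333.

<svg xmlns="http://www.w3.org/2000/svg" width="140.105mm" height="244.963mm" viewBox="0 0 140.105 244.963">
  <polyline points="28.989,74.248 73.692,40.097 93.538,30.917 55.647,46.366 116.203,164.179 115.521,142.338" fill="none" stroke="#ff0000"/>
  <polygon points="67.223,54.557 116.828,161.428 47.044,185.730 47.772,233.786 113.950,213.333" fill="none" stroke="#0000ff"/>
</svg>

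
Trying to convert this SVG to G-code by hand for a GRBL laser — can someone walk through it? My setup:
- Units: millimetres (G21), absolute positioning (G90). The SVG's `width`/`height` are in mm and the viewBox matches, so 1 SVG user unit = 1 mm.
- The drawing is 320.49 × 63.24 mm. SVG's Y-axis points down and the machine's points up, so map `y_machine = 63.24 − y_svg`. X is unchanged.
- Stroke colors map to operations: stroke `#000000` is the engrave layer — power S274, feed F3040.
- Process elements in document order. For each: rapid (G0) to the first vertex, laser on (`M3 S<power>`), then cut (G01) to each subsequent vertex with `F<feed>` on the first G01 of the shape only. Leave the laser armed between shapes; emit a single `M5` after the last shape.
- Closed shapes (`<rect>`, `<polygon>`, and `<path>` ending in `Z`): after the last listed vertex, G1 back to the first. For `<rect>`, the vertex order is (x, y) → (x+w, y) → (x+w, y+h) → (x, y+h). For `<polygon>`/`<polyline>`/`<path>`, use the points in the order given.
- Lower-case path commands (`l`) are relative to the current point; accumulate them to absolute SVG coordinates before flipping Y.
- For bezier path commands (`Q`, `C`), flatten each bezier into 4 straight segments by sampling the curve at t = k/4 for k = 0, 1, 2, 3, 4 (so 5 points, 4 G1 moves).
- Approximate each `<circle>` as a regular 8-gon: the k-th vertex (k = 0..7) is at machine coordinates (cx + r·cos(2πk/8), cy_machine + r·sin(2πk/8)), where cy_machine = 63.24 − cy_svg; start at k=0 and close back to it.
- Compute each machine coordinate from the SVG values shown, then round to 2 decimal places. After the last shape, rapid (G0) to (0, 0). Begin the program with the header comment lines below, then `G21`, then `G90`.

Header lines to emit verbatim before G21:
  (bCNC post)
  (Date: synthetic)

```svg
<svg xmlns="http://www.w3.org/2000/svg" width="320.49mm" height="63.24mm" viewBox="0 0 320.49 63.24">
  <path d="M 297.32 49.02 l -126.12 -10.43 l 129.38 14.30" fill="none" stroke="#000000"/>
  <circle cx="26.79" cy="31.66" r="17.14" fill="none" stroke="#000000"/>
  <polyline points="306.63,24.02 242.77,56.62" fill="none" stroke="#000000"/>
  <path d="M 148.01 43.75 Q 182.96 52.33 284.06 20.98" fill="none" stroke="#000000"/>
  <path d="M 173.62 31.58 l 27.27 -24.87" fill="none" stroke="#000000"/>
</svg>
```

(bCNC post)
(Date: synthetic)
G21
G90
G0 X297.32 Y14.22
M3 S274
G01 X171.20 Y24.65 F3040
G01 X300.58 Y10.35
G0 X43.93 Y31.58
M3 S274
G01 X38.91 Y43.70 F3040
G01 X26.79 Y48.72
G01 X14.67 Y43.70
G01 X9.65 Y31.58
G01 X14.67 Y19.46
G01 X26.79 Y14.44
G01 X38.91 Y19.46
G01 X43.93 Y31.58
G0 X306.63 Y39.22
M3 S274
G01 X242.77 Y6.62 F3040
G0 X148.01 Y19.49
M3 S274
G01 X169.62 Y17.70 F3040
G01 X199.50 Y20.89
G01 X237.64 Y29.08
G01 X284.06 Y42.26
G0 X173.62 Y31.66
M3 S274
G01 X200.89 Y56.53 F3040
M5
G0 X0.00 Y0.00

viewBox `0 0 320.49 63.24` with mm width/height → 1 unit = 1 mm. Flip: y_m = 63.24 − y_svg.

**Shape 1** — `<path>` open polyline, stroke `#000000` → engrave (S274, F3040). Machine vertices: (297.32,14.22) → (171.20,24.65) → (300.58,10.35). Open path.

**Shape 2** — `<circle>` circle, stroke `#000000` → engrave (S274, F3040). Machine vertices: (43.93,31.58) → (38.91,43.70) → (26.79,48.72) → (14.67,43.70) → (9.65,31.58) → (14.67,19.46) → (26.79,14.44) → (38.91,19.46) → (43.93,31.58). Closed: final G1 returns to the first vertex.

**Shape 3** — `<polyline>` line segment, stroke `#000000` → engrave (S274, F3040). Machine vertices: (306.63,39.22) → (242.77,6.62). Open path.

**Shape 4** — `<path>` quadratic bezier, stroke `#000000` → engrave (S274, F3040). Control points (SVG): P0=(148.01,43.75), P1=(182.96,52.33), P2=(284.06,20.98); sampled at t=k/4. Machine vertices: (148.01,19.49) → (169.62,17.70) → (199.50,20.89) → (237.64,29.08) → (284.06,42.26). Open path.

**Shape 5** — `<path>` line segment, stroke `#000000` → engrave (S274, F3040). Machine vertices: (173.62,31.66) → (200.89,56.53). Open path.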